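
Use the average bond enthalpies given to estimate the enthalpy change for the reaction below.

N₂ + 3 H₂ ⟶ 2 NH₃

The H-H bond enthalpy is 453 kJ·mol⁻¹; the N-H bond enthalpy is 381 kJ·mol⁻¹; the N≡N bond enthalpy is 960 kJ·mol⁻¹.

ΔH ≈ +33 kJ

Bonds broken (reactants):
  H-H: 3 × 453 = 1359
  N≡N: 1 × 960 = 960
  Σ(broken) = 2319 kJ
Bonds formed (products):
  N-H: 6 × 381 = 2286
  Σ(formed) = 2286 kJ
ΔH = Σ(broken) − Σ(formed) = 2319 − 2286 = +33 kJ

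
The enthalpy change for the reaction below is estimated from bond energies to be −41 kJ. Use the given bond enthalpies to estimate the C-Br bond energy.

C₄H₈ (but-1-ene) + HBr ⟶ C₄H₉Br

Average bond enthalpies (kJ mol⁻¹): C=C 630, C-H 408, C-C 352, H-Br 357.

Let D be the C-Br bond energy.
Σ(broken) = 2×352 + 8×408 + 1×630 + 1×357 = 4955
Σ(formed) = 1×D + 3×352 + 9×408 = 4728 + D
ΔH = Σ(broken) − Σ(formed) = (4955) − (4728 + D) = +227 − D
Setting this equal to −41 kJ gives D = 268 kJ/mol.

D(C-Br) ≈ 268 kJ/mol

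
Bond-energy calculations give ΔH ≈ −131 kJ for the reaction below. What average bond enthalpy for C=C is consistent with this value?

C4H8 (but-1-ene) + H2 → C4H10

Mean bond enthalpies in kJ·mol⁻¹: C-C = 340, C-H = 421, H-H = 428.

Let D be the C=C bond energy.
Σ(broken) = 2×340 + 8×421 + 1×D + 1×428 = 4476 + D
Σ(formed) = 3×340 + 10×421 = 5230
ΔH = Σ(broken) − Σ(formed) = (4476 + D) − (5230) = −754 + D
Setting this equal to −131 kJ gives D = 623 kJ/mol.

D(C=C) ≈ 623 kJ/mol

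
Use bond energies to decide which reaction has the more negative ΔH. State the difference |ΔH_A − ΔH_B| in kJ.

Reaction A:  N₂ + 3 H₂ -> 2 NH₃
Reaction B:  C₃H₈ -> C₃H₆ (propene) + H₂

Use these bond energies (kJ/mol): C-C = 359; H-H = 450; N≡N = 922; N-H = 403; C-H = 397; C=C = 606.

Reaction A, by 243 kJ

Reaction A:
  Bonds broken (reactants):
    H-H: 3 × 450 = 1350
    N≡N: 1 × 922 = 922
    Σ(broken) = 2272 kJ
  Bonds formed (products):
    N-H: 6 × 403 = 2418
    Σ(formed) = 2418 kJ
  ΔH_A = 2272 − 2418 = −146 kJ
Reaction B:
  Bonds broken (reactants):
    C-C: 2 × 359 = 718
    C-H: 8 × 397 = 3176
    Σ(broken) = 3894 kJ
  Bonds formed (products):
    C-C: 1 × 359 = 359
    C-H: 6 × 397 = 2382
    C=C: 1 × 606 = 606
    H-H: 1 × 450 = 450
    Σ(formed) = 3797 kJ
  ΔH_B = 3894 − 3797 = +97 kJ
ΔH_A − ΔH_B = −243 kJ, so reaction A has the more negative ΔH; |ΔH_A − ΔH_B| = 243 kJ.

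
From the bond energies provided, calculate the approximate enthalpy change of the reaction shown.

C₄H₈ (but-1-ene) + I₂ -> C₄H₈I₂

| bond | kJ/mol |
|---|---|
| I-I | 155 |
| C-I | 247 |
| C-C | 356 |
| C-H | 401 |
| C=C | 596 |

Bonds broken (reactants):
  C-C: 2 × 356 = 712
  C-H: 8 × 401 = 3208
  C=C: 1 × 596 = 596
  I-I: 1 × 155 = 155
  Σ(broken) = 4671 kJ
Bonds formed (products):
  C-C: 3 × 356 = 1068
  C-H: 8 × 401 = 3208
  C-I: 2 × 247 = 494
  Σ(formed) = 4770 kJ
ΔH = Σ(broken) − Σ(formed) = 4671 − 4770 = −99 kJ

ΔH ≈ −99 kJ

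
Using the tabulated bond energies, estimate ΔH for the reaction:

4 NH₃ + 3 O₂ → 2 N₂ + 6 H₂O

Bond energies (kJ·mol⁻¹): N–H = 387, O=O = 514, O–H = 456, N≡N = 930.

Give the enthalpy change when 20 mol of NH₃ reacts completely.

ΔH = −5730 kJ

Bonds broken (reactants):
  N–H: 12 × 387 = 4644
  O=O: 3 × 514 = 1542
  Σ(broken) = 6186 kJ
Bonds formed (products):
  N≡N: 2 × 930 = 1860
  O–H: 12 × 456 = 5472
  Σ(formed) = 7332 kJ
ΔH = Σ(broken) − Σ(formed) = 6186 − 7332 = −1146 kJ
For 5× the reaction as written: 5 × (−1146) = −5730 kJ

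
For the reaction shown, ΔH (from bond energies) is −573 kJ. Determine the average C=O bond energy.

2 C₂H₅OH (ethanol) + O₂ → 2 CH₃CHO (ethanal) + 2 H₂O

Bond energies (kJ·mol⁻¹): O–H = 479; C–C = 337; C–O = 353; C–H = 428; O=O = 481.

Let D be the C=O bond energy.
Σ(broken) = 2×337 + 10×428 + 2×353 + 2×479 + 1×481 = 7099
Σ(formed) = 2×337 + 8×428 + 2×D + 4×479 = 6014 + 2D
ΔH = Σ(broken) − Σ(formed) = (7099) − (6014 + 2D) = +1085 − 2D
Setting this equal to −573 kJ gives 2D = 1658, so D = 829 kJ/mol.

D(C=O) ≈ 829 kJ/mol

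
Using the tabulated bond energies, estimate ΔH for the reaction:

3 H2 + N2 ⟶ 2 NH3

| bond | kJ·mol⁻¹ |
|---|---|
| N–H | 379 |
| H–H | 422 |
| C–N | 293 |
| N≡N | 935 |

ΔH ≈ −73 kJ

Bonds broken (reactants):
  H–H: 3 × 422 = 1266
  N≡N: 1 × 935 = 935
  Σ(broken) = 2201 kJ
Bonds formed (products):
  N–H: 6 × 379 = 2274
  Σ(formed) = 2274 kJ
ΔH = Σ(broken) − Σ(formed) = 2201 − 2274 = −73 kJ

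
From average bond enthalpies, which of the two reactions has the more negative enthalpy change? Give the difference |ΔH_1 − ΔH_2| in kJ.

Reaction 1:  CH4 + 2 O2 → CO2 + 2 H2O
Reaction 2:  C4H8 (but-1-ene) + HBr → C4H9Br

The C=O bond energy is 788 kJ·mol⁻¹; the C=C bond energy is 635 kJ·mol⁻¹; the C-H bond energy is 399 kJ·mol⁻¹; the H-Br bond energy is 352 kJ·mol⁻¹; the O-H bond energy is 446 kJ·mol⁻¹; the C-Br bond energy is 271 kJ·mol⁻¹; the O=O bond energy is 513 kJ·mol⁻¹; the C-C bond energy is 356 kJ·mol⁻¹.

Reaction 1:
  Bonds broken (reactants):
    C-H: 4 × 399 = 1596
    O=O: 2 × 513 = 1026
    Σ(broken) = 2622 kJ
  Bonds formed (products):
    C=O: 2 × 788 = 1576
    O-H: 4 × 446 = 1784
    Σ(formed) = 3360 kJ
  ΔH_1 = 2622 − 3360 = −738 kJ
Reaction 2:
  Bonds broken (reactants):
    C-C: 2 × 356 = 712
    C-H: 8 × 399 = 3192
    C=C: 1 × 635 = 635
    H-Br: 1 × 352 = 352
    Σ(broken) = 4891 kJ
  Bonds formed (products):
    C-Br: 1 × 271 = 271
    C-C: 3 × 356 = 1068
    C-H: 9 × 399 = 3591
    Σ(formed) = 4930 kJ
  ΔH_2 = 4891 − 4930 = −39 kJ
ΔH_1 − ΔH_2 = −699 kJ, so reaction 1 has the more negative ΔH; |ΔH_1 − ΔH_2| = 699 kJ.

Reaction 1, by 699 kJ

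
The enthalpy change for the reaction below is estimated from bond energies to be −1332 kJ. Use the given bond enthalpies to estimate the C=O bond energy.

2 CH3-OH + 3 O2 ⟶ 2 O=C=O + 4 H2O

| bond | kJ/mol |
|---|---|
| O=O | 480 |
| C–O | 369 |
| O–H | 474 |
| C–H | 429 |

Let D be the C=O bond energy.
Σ(broken) = 6×429 + 2×369 + 2×474 + 3×480 = 5700
Σ(formed) = 4×D + 8×474 = 3792 + 4D
ΔH = Σ(broken) − Σ(formed) = (5700) − (3792 + 4D) = +1908 − 4D
Setting this equal to −1332 kJ gives 4D = 3240, so D = 810 kJ/mol.

D(C=O) ≈ 810 kJ/mol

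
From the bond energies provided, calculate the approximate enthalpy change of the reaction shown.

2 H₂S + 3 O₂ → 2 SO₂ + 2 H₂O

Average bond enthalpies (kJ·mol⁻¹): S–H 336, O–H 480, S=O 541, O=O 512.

ΔH ≈ −1204 kJ

Bonds broken (reactants):
  O=O: 3 × 512 = 1536
  S–H: 4 × 336 = 1344
  Σ(broken) = 2880 kJ
Bonds formed (products):
  O–H: 4 × 480 = 1920
  S=O: 4 × 541 = 2164
  Σ(formed) = 4084 kJ
ΔH = Σ(broken) − Σ(formed) = 2880 − 4084 = −1204 kJ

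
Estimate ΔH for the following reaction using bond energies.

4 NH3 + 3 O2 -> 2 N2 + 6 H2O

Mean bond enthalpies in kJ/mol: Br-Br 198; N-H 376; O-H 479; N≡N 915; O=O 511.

Bonds broken (reactants):
  N-H: 12 × 376 = 4512
  O=O: 3 × 511 = 1533
  Σ(broken) = 6045 kJ
Bonds formed (products):
  N≡N: 2 × 915 = 1830
  O-H: 12 × 479 = 5748
  Σ(formed) = 7578 kJ
ΔH = Σ(broken) − Σ(formed) = 6045 − 7578 = −1533 kJ

ΔH ≈ −1533 kJ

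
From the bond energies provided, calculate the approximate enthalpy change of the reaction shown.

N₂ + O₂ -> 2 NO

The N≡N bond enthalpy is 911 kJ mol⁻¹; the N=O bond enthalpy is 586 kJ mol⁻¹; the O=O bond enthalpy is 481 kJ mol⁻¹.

Bonds broken (reactants):
  N≡N: 1 × 911 = 911
  O=O: 1 × 481 = 481
  Σ(broken) = 1392 kJ
Bonds formed (products):
  N=O: 2 × 586 = 1172
  Σ(formed) = 1172 kJ
ΔH = Σ(broken) − Σ(formed) = 1392 − 1172 = +220 kJ

ΔH ≈ +220 kJ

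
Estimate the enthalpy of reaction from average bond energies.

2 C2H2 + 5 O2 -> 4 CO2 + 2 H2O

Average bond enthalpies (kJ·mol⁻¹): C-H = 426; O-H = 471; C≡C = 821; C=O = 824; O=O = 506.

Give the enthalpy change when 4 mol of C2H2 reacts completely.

Bonds broken (reactants):
  C≡C: 2 × 821 = 1642
  C-H: 4 × 426 = 1704
  O=O: 5 × 506 = 2530
  Σ(broken) = 5876 kJ
Bonds formed (products):
  C=O: 8 × 824 = 6592
  O-H: 4 × 471 = 1884
  Σ(formed) = 8476 kJ
ΔH = Σ(broken) − Σ(formed) = 5876 − 8476 = −2600 kJ
For 2× the reaction as written: 2 × (−2600) = −5200 kJ

ΔH = −5200 kJ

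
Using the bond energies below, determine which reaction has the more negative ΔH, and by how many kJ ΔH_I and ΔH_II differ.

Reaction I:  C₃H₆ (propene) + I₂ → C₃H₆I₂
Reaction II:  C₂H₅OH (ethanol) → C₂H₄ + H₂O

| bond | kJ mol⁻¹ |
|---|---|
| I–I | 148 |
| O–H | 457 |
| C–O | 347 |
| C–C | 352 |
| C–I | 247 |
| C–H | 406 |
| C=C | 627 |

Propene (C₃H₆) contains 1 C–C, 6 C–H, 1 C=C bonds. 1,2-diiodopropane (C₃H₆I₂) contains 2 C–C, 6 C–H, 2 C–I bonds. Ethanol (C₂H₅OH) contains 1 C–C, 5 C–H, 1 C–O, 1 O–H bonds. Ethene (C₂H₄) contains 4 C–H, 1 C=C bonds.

Reaction I:
  Bonds broken (reactants):
    C–C: 1 × 352 = 352
    C–H: 6 × 406 = 2436
    C=C: 1 × 627 = 627
    I–I: 1 × 148 = 148
    Σ(broken) = 3563 kJ
  Bonds formed (products):
    C–C: 2 × 352 = 704
    C–H: 6 × 406 = 2436
    C–I: 2 × 247 = 494
    Σ(formed) = 3634 kJ
  ΔH_I = 3563 − 3634 = −71 kJ
Reaction II:
  Bonds broken (reactants):
    C–C: 1 × 352 = 352
    C–H: 5 × 406 = 2030
    C–O: 1 × 347 = 347
    O–H: 1 × 457 = 457
    Σ(broken) = 3186 kJ
  Bonds formed (products):
    C–H: 4 × 406 = 1624
    C=C: 1 × 627 = 627
    O–H: 2 × 457 = 914
    Σ(formed) = 3165 kJ
  ΔH_II = 3186 − 3165 = +21 kJ
ΔH_I − ΔH_II = −92 kJ, so reaction I has the more negative ΔH; |ΔH_I − ΔH_II| = 92 kJ.

Reaction I, by 92 kJ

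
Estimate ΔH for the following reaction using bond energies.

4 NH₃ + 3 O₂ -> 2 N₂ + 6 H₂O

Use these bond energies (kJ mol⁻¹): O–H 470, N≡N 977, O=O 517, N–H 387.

Bonds broken (reactants):
  N–H: 12 × 387 = 4644
  O=O: 3 × 517 = 1551
  Σ(broken) = 6195 kJ
Bonds formed (products):
  N≡N: 2 × 977 = 1954
  O–H: 12 × 470 = 5640
  Σ(formed) = 7594 kJ
ΔH = Σ(broken) − Σ(formed) = 6195 − 7594 = −1399 kJ

ΔH ≈ −1399 kJ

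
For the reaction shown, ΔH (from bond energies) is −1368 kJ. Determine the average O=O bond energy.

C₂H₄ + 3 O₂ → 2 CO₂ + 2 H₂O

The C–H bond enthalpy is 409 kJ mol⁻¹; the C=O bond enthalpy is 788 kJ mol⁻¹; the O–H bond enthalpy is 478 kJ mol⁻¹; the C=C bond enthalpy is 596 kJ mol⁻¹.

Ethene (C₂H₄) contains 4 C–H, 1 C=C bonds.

D(O=O) ≈ 488 kJ/mol

Let D be the O=O bond energy.
Σ(broken) = 4×409 + 1×596 + 3×D = 2232 + 3D
Σ(formed) = 4×788 + 4×478 = 5064
ΔH = Σ(broken) − Σ(formed) = (2232 + 3D) − (5064) = −2832 + 3D
Setting this equal to −1368 kJ gives 3D = 1464, so D = 488 kJ/mol.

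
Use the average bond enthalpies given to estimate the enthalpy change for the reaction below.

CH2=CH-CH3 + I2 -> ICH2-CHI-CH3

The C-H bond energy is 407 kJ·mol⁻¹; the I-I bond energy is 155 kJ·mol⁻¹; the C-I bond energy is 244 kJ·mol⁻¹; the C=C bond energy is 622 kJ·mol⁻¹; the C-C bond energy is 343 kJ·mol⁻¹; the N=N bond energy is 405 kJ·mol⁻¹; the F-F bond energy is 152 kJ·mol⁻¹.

ΔH ≈ −54 kJ

Bonds broken (reactants):
  C-C: 1 × 343 = 343
  C-H: 6 × 407 = 2442
  C=C: 1 × 622 = 622
  I-I: 1 × 155 = 155
  Σ(broken) = 3562 kJ
Bonds formed (products):
  C-C: 2 × 343 = 686
  C-H: 6 × 407 = 2442
  C-I: 2 × 244 = 488
  Σ(formed) = 3616 kJ
ΔH = Σ(broken) − Σ(formed) = 3562 − 3616 = −54 kJ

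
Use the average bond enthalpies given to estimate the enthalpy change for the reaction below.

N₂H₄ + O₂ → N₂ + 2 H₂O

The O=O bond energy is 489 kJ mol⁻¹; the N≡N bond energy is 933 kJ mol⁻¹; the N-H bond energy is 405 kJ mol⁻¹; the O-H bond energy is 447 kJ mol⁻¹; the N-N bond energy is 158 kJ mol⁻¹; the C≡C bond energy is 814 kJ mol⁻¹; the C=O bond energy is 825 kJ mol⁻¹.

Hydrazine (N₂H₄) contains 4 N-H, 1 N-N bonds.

ΔH ≈ −454 kJ

Bonds broken (reactants):
  N-H: 4 × 405 = 1620
  N-N: 1 × 158 = 158
  O=O: 1 × 489 = 489
  Σ(broken) = 2267 kJ
Bonds formed (products):
  N≡N: 1 × 933 = 933
  O-H: 4 × 447 = 1788
  Σ(formed) = 2721 kJ
ΔH = Σ(broken) − Σ(formed) = 2267 − 2721 = −454 kJ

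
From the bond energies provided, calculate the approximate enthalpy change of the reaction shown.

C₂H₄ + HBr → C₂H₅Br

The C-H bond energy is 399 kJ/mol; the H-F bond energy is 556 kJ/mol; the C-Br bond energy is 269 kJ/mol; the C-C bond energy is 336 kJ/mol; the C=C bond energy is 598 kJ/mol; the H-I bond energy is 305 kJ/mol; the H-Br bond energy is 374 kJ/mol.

ΔH ≈ −32 kJ

Bonds broken (reactants):
  C-H: 4 × 399 = 1596
  C=C: 1 × 598 = 598
  H-Br: 1 × 374 = 374
  Σ(broken) = 2568 kJ
Bonds formed (products):
  C-Br: 1 × 269 = 269
  C-C: 1 × 336 = 336
  C-H: 5 × 399 = 1995
  Σ(formed) = 2600 kJ
ΔH = Σ(broken) − Σ(formed) = 2568 − 2600 = −32 kJ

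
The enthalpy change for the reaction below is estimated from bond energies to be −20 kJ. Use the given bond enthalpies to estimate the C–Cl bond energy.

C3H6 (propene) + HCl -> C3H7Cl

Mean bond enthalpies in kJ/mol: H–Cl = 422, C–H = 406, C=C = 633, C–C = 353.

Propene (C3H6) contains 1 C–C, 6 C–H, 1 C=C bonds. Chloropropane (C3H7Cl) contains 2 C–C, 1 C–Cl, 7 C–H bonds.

D(C–Cl) ≈ 316 kJ/mol

Let D be the C–Cl bond energy.
Σ(broken) = 1×353 + 6×406 + 1×633 + 1×422 = 3844
Σ(formed) = 2×353 + 1×D + 7×406 = 3548 + D
ΔH = Σ(broken) − Σ(formed) = (3844) − (3548 + D) = +296 − D
Setting this equal to −20 kJ gives D = 316 kJ/mol.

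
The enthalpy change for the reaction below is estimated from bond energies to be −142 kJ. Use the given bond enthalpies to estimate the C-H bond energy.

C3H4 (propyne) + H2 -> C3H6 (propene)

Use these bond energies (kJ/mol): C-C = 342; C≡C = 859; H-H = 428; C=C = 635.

Let D be the C-H bond energy.
Σ(broken) = 1×859 + 1×342 + 4×D + 1×428 = 1629 + 4D
Σ(formed) = 1×342 + 6×D + 1×635 = 977 + 6D
ΔH = Σ(broken) − Σ(formed) = (1629 + 4D) − (977 + 6D) = +652 − 2D
Setting this equal to −142 kJ gives 2D = 794, so D = 397 kJ/mol.

D(C-H) ≈ 397 kJ/mol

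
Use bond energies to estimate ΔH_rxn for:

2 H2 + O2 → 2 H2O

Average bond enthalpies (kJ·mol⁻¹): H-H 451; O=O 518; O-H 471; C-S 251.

Bonds broken (reactants):
  H-H: 2 × 451 = 902
  O=O: 1 × 518 = 518
  Σ(broken) = 1420 kJ
Bonds formed (products):
  O-H: 4 × 471 = 1884
  Σ(formed) = 1884 kJ
ΔH = Σ(broken) − Σ(formed) = 1420 − 1884 = −464 kJ

ΔH ≈ −464 kJ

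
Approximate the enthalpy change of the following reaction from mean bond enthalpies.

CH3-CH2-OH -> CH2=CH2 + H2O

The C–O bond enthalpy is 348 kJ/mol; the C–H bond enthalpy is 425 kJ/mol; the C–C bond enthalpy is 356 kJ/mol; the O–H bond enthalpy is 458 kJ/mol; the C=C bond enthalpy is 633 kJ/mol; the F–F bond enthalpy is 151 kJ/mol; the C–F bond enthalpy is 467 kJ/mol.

ΔH ≈ +38 kJ

Bonds broken (reactants):
  C–C: 1 × 356 = 356
  C–H: 5 × 425 = 2125
  C–O: 1 × 348 = 348
  O–H: 1 × 458 = 458
  Σ(broken) = 3287 kJ
Bonds formed (products):
  C–H: 4 × 425 = 1700
  C=C: 1 × 633 = 633
  O–H: 2 × 458 = 916
  Σ(formed) = 3249 kJ
ΔH = Σ(broken) − Σ(formed) = 3287 − 3249 = +38 kJ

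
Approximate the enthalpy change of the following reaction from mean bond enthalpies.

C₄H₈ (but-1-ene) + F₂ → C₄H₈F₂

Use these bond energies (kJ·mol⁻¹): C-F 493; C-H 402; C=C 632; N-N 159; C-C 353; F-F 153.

Bonds broken (reactants):
  C-C: 2 × 353 = 706
  C-H: 8 × 402 = 3216
  C=C: 1 × 632 = 632
  F-F: 1 × 153 = 153
  Σ(broken) = 4707 kJ
Bonds formed (products):
  C-C: 3 × 353 = 1059
  C-F: 2 × 493 = 986
  C-H: 8 × 402 = 3216
  Σ(formed) = 5261 kJ
ΔH = Σ(broken) − Σ(formed) = 4707 − 5261 = −554 kJ

ΔH ≈ −554 kJ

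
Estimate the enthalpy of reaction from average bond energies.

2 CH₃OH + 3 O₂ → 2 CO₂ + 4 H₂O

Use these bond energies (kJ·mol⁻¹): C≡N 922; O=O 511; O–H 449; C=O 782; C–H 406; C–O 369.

ΔH ≈ −1115 kJ

Bonds broken (reactants):
  C–H: 6 × 406 = 2436
  C–O: 2 × 369 = 738
  O–H: 2 × 449 = 898
  O=O: 3 × 511 = 1533
  Σ(broken) = 5605 kJ
Bonds formed (products):
  C=O: 4 × 782 = 3128
  O–H: 8 × 449 = 3592
  Σ(formed) = 6720 kJ
ΔH = Σ(broken) − Σ(formed) = 5605 − 6720 = −1115 kJ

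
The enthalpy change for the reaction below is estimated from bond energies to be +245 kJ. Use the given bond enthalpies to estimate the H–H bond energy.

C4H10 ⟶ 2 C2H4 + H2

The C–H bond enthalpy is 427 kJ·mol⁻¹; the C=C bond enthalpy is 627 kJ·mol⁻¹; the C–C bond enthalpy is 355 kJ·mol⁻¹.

Let D be the H–H bond energy.
Σ(broken) = 3×355 + 10×427 = 5335
Σ(formed) = 8×427 + 2×627 + 1×D = 4670 + D
ΔH = Σ(broken) − Σ(formed) = (5335) − (4670 + D) = +665 − D
Setting this equal to +245 kJ gives D = 420 kJ/mol.

D(H–H) ≈ 420 kJ/mol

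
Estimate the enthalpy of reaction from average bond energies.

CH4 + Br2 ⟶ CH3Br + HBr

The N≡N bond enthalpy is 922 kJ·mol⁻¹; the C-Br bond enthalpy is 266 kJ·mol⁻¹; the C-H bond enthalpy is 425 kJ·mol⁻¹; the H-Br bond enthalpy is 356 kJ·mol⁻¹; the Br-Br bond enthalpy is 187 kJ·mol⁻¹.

Bonds broken (reactants):
  Br-Br: 1 × 187 = 187
  C-H: 4 × 425 = 1700
  Σ(broken) = 1887 kJ
Bonds formed (products):
  C-Br: 1 × 266 = 266
  C-H: 3 × 425 = 1275
  H-Br: 1 × 356 = 356
  Σ(formed) = 1897 kJ
ΔH = Σ(broken) − Σ(formed) = 1887 − 1897 = −10 kJ

ΔH ≈ −10 kJ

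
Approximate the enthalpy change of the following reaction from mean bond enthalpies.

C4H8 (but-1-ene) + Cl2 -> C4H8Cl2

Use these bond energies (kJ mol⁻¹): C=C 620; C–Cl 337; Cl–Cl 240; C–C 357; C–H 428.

Bonds broken (reactants):
  C–C: 2 × 357 = 714
  C–H: 8 × 428 = 3424
  C=C: 1 × 620 = 620
  Cl–Cl: 1 × 240 = 240
  Σ(broken) = 4998 kJ
Bonds formed (products):
  C–C: 3 × 357 = 1071
  C–Cl: 2 × 337 = 674
  C–H: 8 × 428 = 3424
  Σ(formed) = 5169 kJ
ΔH = Σ(broken) − Σ(formed) = 4998 − 5169 = −171 kJ

ΔH ≈ −171 kJ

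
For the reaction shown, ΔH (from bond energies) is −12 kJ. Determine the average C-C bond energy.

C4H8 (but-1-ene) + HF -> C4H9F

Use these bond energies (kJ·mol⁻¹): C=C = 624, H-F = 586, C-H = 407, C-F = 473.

Let D be the C-C bond energy.
Σ(broken) = 2×D + 8×407 + 1×624 + 1×586 = 4466 + 2D
Σ(formed) = 3×D + 1×473 + 9×407 = 4136 + 3D
ΔH = Σ(broken) − Σ(formed) = (4466 + 2D) − (4136 + 3D) = +330 − D
Setting this equal to −12 kJ gives D = 342 kJ/mol.

D(C-C) ≈ 342 kJ/mol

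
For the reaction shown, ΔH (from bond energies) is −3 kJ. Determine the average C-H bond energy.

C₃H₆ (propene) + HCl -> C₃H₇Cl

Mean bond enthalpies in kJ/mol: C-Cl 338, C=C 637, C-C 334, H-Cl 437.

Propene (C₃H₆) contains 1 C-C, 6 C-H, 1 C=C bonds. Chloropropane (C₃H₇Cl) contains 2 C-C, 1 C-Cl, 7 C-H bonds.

Let D be the C-H bond energy.
Σ(broken) = 1×334 + 6×D + 1×637 + 1×437 = 1408 + 6D
Σ(formed) = 2×334 + 1×338 + 7×D = 1006 + 7D
ΔH = Σ(broken) − Σ(formed) = (1408 + 6D) − (1006 + 7D) = +402 − D
Setting this equal to −3 kJ gives D = 405 kJ/mol.

D(C-H) ≈ 405 kJ/mol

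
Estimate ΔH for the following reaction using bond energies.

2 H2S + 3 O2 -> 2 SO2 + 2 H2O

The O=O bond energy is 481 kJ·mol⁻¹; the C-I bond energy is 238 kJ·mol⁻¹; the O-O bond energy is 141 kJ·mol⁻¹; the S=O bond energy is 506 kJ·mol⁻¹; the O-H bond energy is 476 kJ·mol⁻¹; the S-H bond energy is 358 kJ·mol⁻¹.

Bonds broken (reactants):
  O=O: 3 × 481 = 1443
  S-H: 4 × 358 = 1432
  Σ(broken) = 2875 kJ
Bonds formed (products):
  O-H: 4 × 476 = 1904
  S=O: 4 × 506 = 2024
  Σ(formed) = 3928 kJ
ΔH = Σ(broken) − Σ(formed) = 2875 − 3928 = −1053 kJ

ΔH ≈ −1053 kJ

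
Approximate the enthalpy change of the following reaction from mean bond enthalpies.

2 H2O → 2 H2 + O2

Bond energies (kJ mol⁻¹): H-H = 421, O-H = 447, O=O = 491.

Bonds broken (reactants):
  O-H: 4 × 447 = 1788
  Σ(broken) = 1788 kJ
Bonds formed (products):
  H-H: 2 × 421 = 842
  O=O: 1 × 491 = 491
  Σ(formed) = 1333 kJ
ΔH = Σ(broken) − Σ(formed) = 1788 − 1333 = +455 kJ

ΔH ≈ +455 kJ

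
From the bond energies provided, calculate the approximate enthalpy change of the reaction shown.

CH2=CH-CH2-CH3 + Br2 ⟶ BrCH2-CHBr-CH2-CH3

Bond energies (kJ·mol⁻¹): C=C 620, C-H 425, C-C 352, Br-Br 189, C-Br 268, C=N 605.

ΔH ≈ −79 kJ

Bonds broken (reactants):
  Br-Br: 1 × 189 = 189
  C-C: 2 × 352 = 704
  C-H: 8 × 425 = 3400
  C=C: 1 × 620 = 620
  Σ(broken) = 4913 kJ
Bonds formed (products):
  C-Br: 2 × 268 = 536
  C-C: 3 × 352 = 1056
  C-H: 8 × 425 = 3400
  Σ(formed) = 4992 kJ
ΔH = Σ(broken) − Σ(formed) = 4913 − 4992 = −79 kJ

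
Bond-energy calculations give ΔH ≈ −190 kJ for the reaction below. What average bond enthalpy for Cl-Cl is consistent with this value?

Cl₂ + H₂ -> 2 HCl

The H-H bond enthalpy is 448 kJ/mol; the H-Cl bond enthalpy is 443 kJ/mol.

Let D be the Cl-Cl bond energy.
Σ(broken) = 1×D + 1×448 = 448 + D
Σ(formed) = 2×443 = 886
ΔH = Σ(broken) − Σ(formed) = (448 + D) − (886) = −438 + D
Setting this equal to −190 kJ gives D = 248 kJ/mol.

D(Cl-Cl) ≈ 248 kJ/mol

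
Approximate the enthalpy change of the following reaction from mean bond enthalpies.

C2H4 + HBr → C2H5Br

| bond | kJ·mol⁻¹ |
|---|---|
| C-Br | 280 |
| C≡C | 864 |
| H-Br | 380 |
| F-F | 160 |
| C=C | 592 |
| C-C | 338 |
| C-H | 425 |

ΔH ≈ −71 kJ

Bonds broken (reactants):
  C-H: 4 × 425 = 1700
  C=C: 1 × 592 = 592
  H-Br: 1 × 380 = 380
  Σ(broken) = 2672 kJ
Bonds formed (products):
  C-Br: 1 × 280 = 280
  C-C: 1 × 338 = 338
  C-H: 5 × 425 = 2125
  Σ(formed) = 2743 kJ
ΔH = Σ(broken) − Σ(formed) = 2672 − 2743 = −71 kJ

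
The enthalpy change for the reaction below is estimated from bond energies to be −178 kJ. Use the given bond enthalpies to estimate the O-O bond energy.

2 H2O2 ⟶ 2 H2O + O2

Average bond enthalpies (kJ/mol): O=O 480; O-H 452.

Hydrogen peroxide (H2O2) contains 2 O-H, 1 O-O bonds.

Let D be the O-O bond energy.
Σ(broken) = 4×452 + 2×D = 1808 + 2D
Σ(formed) = 4×452 + 1×480 = 2288
ΔH = Σ(broken) − Σ(formed) = (1808 + 2D) − (2288) = −480 + 2D
Setting this equal to −178 kJ gives 2D = 302, so D = 151 kJ/mol.

D(O-O) ≈ 151 kJ/mol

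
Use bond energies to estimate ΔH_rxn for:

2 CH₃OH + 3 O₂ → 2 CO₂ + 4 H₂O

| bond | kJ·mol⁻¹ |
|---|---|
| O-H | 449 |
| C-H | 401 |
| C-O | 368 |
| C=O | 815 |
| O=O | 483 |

ΔH ≈ −1363 kJ

Bonds broken (reactants):
  C-H: 6 × 401 = 2406
  C-O: 2 × 368 = 736
  O-H: 2 × 449 = 898
  O=O: 3 × 483 = 1449
  Σ(broken) = 5489 kJ
Bonds formed (products):
  C=O: 4 × 815 = 3260
  O-H: 8 × 449 = 3592
  Σ(formed) = 6852 kJ
ΔH = Σ(broken) − Σ(formed) = 5489 − 6852 = −1363 kJ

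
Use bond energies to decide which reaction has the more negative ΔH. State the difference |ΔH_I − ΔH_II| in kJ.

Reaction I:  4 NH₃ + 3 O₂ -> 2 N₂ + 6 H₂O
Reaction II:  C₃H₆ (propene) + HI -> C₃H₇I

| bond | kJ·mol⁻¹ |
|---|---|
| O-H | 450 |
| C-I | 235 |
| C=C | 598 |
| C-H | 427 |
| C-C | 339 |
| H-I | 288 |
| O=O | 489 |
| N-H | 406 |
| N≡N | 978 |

Reaction I, by 902 kJ

Reaction I:
  Bonds broken (reactants):
    N-H: 12 × 406 = 4872
    O=O: 3 × 489 = 1467
    Σ(broken) = 6339 kJ
  Bonds formed (products):
    N≡N: 2 × 978 = 1956
    O-H: 12 × 450 = 5400
    Σ(formed) = 7356 kJ
  ΔH_I = 6339 − 7356 = −1017 kJ
Reaction II:
  Bonds broken (reactants):
    C-C: 1 × 339 = 339
    C-H: 6 × 427 = 2562
    C=C: 1 × 598 = 598
    H-I: 1 × 288 = 288
    Σ(broken) = 3787 kJ
  Bonds formed (products):
    C-C: 2 × 339 = 678
    C-H: 7 × 427 = 2989
    C-I: 1 × 235 = 235
    Σ(formed) = 3902 kJ
  ΔH_II = 3787 − 3902 = −115 kJ
ΔH_I − ΔH_II = −902 kJ, so reaction I has the more negative ΔH; |ΔH_I − ΔH_II| = 902 kJ.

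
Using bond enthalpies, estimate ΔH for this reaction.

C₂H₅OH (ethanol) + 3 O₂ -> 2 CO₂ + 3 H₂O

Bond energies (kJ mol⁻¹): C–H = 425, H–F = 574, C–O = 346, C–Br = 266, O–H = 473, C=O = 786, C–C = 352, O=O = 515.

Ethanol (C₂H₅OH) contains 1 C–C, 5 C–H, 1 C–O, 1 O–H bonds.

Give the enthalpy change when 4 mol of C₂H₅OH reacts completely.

ΔH = −4564 kJ

Bonds broken (reactants):
  C–C: 1 × 352 = 352
  C–H: 5 × 425 = 2125
  C–O: 1 × 346 = 346
  O–H: 1 × 473 = 473
  O=O: 3 × 515 = 1545
  Σ(broken) = 4841 kJ
Bonds formed (products):
  C=O: 4 × 786 = 3144
  O–H: 6 × 473 = 2838
  Σ(formed) = 5982 kJ
ΔH = Σ(broken) − Σ(formed) = 4841 − 5982 = −1141 kJ
For 4× the reaction as written: 4 × (−1141) = −4564 kJ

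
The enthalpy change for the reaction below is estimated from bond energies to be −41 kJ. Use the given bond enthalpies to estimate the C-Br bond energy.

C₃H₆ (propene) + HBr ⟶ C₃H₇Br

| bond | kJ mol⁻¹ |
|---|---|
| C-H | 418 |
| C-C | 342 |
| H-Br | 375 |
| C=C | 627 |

Let D be the C-Br bond energy.
Σ(broken) = 1×342 + 6×418 + 1×627 + 1×375 = 3852
Σ(formed) = 1×D + 2×342 + 7×418 = 3610 + D
ΔH = Σ(broken) − Σ(formed) = (3852) − (3610 + D) = +242 − D
Setting this equal to −41 kJ gives D = 283 kJ/mol.

D(C-Br) ≈ 283 kJ/mol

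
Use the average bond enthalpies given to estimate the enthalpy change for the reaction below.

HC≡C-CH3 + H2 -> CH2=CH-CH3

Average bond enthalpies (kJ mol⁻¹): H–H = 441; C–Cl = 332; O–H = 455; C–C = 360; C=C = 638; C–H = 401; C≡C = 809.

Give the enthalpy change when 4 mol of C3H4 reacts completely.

Bonds broken (reactants):
  C≡C: 1 × 809 = 809
  C–C: 1 × 360 = 360
  C–H: 4 × 401 = 1604
  H–H: 1 × 441 = 441
  Σ(broken) = 3214 kJ
Bonds formed (products):
  C–C: 1 × 360 = 360
  C–H: 6 × 401 = 2406
  C=C: 1 × 638 = 638
  Σ(formed) = 3404 kJ
ΔH = Σ(broken) − Σ(formed) = 3214 − 3404 = −190 kJ
For 4× the reaction as written: 4 × (−190) = −760 kJ

ΔH = −760 kJ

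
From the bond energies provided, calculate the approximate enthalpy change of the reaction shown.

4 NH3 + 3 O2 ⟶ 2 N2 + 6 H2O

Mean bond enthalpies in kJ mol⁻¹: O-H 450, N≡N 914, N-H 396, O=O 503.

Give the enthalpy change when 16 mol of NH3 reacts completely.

Bonds broken (reactants):
  N-H: 12 × 396 = 4752
  O=O: 3 × 503 = 1509
  Σ(broken) = 6261 kJ
Bonds formed (products):
  N≡N: 2 × 914 = 1828
  O-H: 12 × 450 = 5400
  Σ(formed) = 7228 kJ
ΔH = Σ(broken) − Σ(formed) = 6261 − 7228 = −967 kJ
For 4× the reaction as written: 4 × (−967) = −3868 kJ

ΔH = −3868 kJ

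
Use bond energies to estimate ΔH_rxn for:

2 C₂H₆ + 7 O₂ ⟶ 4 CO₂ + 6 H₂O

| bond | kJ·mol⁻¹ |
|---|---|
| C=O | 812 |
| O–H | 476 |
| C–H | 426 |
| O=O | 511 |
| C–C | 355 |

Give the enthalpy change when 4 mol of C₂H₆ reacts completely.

Bonds broken (reactants):
  C–C: 2 × 355 = 710
  C–H: 12 × 426 = 5112
  O=O: 7 × 511 = 3577
  Σ(broken) = 9399 kJ
Bonds formed (products):
  C=O: 8 × 812 = 6496
  O–H: 12 × 476 = 5712
  Σ(formed) = 12208 kJ
ΔH = Σ(broken) − Σ(formed) = 9399 − 12208 = −2809 kJ
For 2× the reaction as written: 2 × (−2809) = −5618 kJ

ΔH = −5618 kJ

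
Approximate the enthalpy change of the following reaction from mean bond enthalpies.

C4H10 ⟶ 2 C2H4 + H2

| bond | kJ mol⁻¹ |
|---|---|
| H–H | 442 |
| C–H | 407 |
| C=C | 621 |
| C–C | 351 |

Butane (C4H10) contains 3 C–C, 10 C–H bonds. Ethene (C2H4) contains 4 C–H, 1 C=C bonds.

ΔH ≈ +183 kJ

Bonds broken (reactants):
  C–C: 3 × 351 = 1053
  C–H: 10 × 407 = 4070
  Σ(broken) = 5123 kJ
Bonds formed (products):
  C–H: 8 × 407 = 3256
  C=C: 2 × 621 = 1242
  H–H: 1 × 442 = 442
  Σ(formed) = 4940 kJ
ΔH = Σ(broken) − Σ(formed) = 5123 − 4940 = +183 kJ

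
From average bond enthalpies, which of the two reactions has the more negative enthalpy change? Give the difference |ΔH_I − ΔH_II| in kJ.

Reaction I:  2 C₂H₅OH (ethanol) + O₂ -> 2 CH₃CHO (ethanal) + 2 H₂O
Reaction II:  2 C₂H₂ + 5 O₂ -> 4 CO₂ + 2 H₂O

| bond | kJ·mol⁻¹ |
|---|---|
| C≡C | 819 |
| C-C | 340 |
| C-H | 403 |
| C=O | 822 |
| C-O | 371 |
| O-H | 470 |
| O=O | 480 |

Reaction I:
  Bonds broken (reactants):
    C-C: 2 × 340 = 680
    C-H: 10 × 403 = 4030
    C-O: 2 × 371 = 742
    O-H: 2 × 470 = 940
    O=O: 1 × 480 = 480
    Σ(broken) = 6872 kJ
  Bonds formed (products):
    C-C: 2 × 340 = 680
    C-H: 8 × 403 = 3224
    C=O: 2 × 822 = 1644
    O-H: 4 × 470 = 1880
    Σ(formed) = 7428 kJ
  ΔH_I = 6872 − 7428 = −556 kJ
Reaction II:
  Bonds broken (reactants):
    C≡C: 2 × 819 = 1638
    C-H: 4 × 403 = 1612
    O=O: 5 × 480 = 2400
    Σ(broken) = 5650 kJ
  Bonds formed (products):
    C=O: 8 × 822 = 6576
    O-H: 4 × 470 = 1880
    Σ(formed) = 8456 kJ
  ΔH_II = 5650 − 8456 = −2806 kJ
ΔH_I − ΔH_II = +2250 kJ, so reaction II has the more negative ΔH; |ΔH_I − ΔH_II| = 2250 kJ.

Reaction II, by 2250 kJ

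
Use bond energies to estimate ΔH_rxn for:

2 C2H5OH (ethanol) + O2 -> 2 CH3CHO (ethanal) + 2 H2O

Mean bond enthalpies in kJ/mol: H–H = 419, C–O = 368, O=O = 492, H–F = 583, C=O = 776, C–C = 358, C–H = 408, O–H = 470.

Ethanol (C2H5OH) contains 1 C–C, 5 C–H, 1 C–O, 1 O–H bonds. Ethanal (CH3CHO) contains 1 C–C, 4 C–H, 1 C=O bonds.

Bonds broken (reactants):
  C–C: 2 × 358 = 716
  C–H: 10 × 408 = 4080
  C–O: 2 × 368 = 736
  O–H: 2 × 470 = 940
  O=O: 1 × 492 = 492
  Σ(broken) = 6964 kJ
Bonds formed (products):
  C–C: 2 × 358 = 716
  C–H: 8 × 408 = 3264
  C=O: 2 × 776 = 1552
  O–H: 4 × 470 = 1880
  Σ(formed) = 7412 kJ
ΔH = Σ(broken) − Σ(formed) = 6964 − 7412 = −448 kJ

ΔH ≈ −448 kJ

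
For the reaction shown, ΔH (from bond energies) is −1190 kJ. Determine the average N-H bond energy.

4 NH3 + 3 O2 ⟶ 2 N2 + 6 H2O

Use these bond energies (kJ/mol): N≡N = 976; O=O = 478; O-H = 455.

Let D be the N-H bond energy.
Σ(broken) = 12×D + 3×478 = 1434 + 12D
Σ(formed) = 2×976 + 12×455 = 7412
ΔH = Σ(broken) − Σ(formed) = (1434 + 12D) − (7412) = −5978 + 12D
Setting this equal to −1190 kJ gives 12D = 4788, so D = 399 kJ/mol.

D(N-H) ≈ 399 kJ/mol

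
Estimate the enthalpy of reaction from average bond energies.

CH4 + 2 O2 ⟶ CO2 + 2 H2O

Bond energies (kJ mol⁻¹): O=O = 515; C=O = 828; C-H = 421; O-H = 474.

ΔH ≈ −838 kJ

Bonds broken (reactants):
  C-H: 4 × 421 = 1684
  O=O: 2 × 515 = 1030
  Σ(broken) = 2714 kJ
Bonds formed (products):
  C=O: 2 × 828 = 1656
  O-H: 4 × 474 = 1896
  Σ(formed) = 3552 kJ
ΔH = Σ(broken) − Σ(formed) = 2714 − 3552 = −838 kJ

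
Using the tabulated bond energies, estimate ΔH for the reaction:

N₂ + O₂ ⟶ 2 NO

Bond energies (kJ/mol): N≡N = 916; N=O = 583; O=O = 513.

ΔH ≈ +263 kJ

Bonds broken (reactants):
  N≡N: 1 × 916 = 916
  O=O: 1 × 513 = 513
  Σ(broken) = 1429 kJ
Bonds formed (products):
  N=O: 2 × 583 = 1166
  Σ(formed) = 1166 kJ
ΔH = Σ(broken) − Σ(formed) = 1429 − 1166 = +263 kJ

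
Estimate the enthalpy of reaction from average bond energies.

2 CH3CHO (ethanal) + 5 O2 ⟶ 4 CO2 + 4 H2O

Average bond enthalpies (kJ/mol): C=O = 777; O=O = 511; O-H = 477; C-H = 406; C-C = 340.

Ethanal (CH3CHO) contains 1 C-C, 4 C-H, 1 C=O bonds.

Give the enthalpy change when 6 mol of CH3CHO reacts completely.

ΔH = −5985 kJ

Bonds broken (reactants):
  C-C: 2 × 340 = 680
  C-H: 8 × 406 = 3248
  C=O: 2 × 777 = 1554
  O=O: 5 × 511 = 2555
  Σ(broken) = 8037 kJ
Bonds formed (products):
  C=O: 8 × 777 = 6216
  O-H: 8 × 477 = 3816
  Σ(formed) = 10032 kJ
ΔH = Σ(broken) − Σ(formed) = 8037 − 10032 = −1995 kJ
For 3× the reaction as written: 3 × (−1995) = −5985 kJ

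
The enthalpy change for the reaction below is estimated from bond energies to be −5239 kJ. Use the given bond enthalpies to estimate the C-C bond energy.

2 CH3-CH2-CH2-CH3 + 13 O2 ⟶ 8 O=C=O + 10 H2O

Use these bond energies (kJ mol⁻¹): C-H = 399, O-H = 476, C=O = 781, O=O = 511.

D(C-C) ≈ 359 kJ/mol

Let D be the C-C bond energy.
Σ(broken) = 6×D + 20×399 + 13×511 = 14623 + 6D
Σ(formed) = 16×781 + 20×476 = 22016
ΔH = Σ(broken) − Σ(formed) = (14623 + 6D) − (22016) = −7393 + 6D
Setting this equal to −5239 kJ gives 6D = 2154, so D = 359 kJ/mol.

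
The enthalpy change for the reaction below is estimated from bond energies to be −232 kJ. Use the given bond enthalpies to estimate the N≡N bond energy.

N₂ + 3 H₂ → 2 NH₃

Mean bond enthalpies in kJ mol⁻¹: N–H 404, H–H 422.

Let D be the N≡N bond energy.
Σ(broken) = 3×422 + 1×D = 1266 + D
Σ(formed) = 6×404 = 2424
ΔH = Σ(broken) − Σ(formed) = (1266 + D) − (2424) = −1158 + D
Setting this equal to −232 kJ gives D = 926 kJ/mol.

D(N≡N) ≈ 926 kJ/mol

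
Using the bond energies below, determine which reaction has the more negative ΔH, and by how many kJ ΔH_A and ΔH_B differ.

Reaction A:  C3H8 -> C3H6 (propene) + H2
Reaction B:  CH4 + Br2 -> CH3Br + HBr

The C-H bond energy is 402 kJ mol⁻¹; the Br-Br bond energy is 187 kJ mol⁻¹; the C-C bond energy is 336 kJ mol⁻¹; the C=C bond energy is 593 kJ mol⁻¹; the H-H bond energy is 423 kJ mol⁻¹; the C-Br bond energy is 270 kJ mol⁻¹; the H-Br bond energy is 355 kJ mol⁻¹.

Reaction A:
  Bonds broken (reactants):
    C-C: 2 × 336 = 672
    C-H: 8 × 402 = 3216
    Σ(broken) = 3888 kJ
  Bonds formed (products):
    C-C: 1 × 336 = 336
    C-H: 6 × 402 = 2412
    C=C: 1 × 593 = 593
    H-H: 1 × 423 = 423
    Σ(formed) = 3764 kJ
  ΔH_A = 3888 − 3764 = +124 kJ
Reaction B:
  Bonds broken (reactants):
    Br-Br: 1 × 187 = 187
    C-H: 4 × 402 = 1608
    Σ(broken) = 1795 kJ
  Bonds formed (products):
    C-Br: 1 × 270 = 270
    C-H: 3 × 402 = 1206
    H-Br: 1 × 355 = 355
    Σ(formed) = 1831 kJ
  ΔH_B = 1795 − 1831 = −36 kJ
ΔH_A − ΔH_B = +160 kJ, so reaction B has the more negative ΔH; |ΔH_A − ΔH_B| = 160 kJ.

Reaction B, by 160 kJ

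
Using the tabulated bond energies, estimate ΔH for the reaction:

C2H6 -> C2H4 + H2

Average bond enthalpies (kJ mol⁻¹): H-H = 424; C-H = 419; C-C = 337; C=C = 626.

ΔH ≈ +125 kJ

Bonds broken (reactants):
  C-C: 1 × 337 = 337
  C-H: 6 × 419 = 2514
  Σ(broken) = 2851 kJ
Bonds formed (products):
  C-H: 4 × 419 = 1676
  C=C: 1 × 626 = 626
  H-H: 1 × 424 = 424
  Σ(formed) = 2726 kJ
ΔH = Σ(broken) − Σ(formed) = 2851 − 2726 = +125 kJ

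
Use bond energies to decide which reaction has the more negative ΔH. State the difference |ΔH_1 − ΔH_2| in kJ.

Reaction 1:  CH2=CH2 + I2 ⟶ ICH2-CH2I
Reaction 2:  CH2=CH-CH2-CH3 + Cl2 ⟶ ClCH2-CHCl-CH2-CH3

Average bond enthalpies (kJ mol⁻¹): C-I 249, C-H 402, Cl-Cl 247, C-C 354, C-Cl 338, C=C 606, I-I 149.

Reaction 2, by 80 kJ

Reaction 1:
  Bonds broken (reactants):
    C-H: 4 × 402 = 1608
    C=C: 1 × 606 = 606
    I-I: 1 × 149 = 149
    Σ(broken) = 2363 kJ
  Bonds formed (products):
    C-C: 1 × 354 = 354
    C-H: 4 × 402 = 1608
    C-I: 2 × 249 = 498
    Σ(formed) = 2460 kJ
  ΔH_1 = 2363 − 2460 = −97 kJ
Reaction 2:
  Bonds broken (reactants):
    C-C: 2 × 354 = 708
    C-H: 8 × 402 = 3216
    C=C: 1 × 606 = 606
    Cl-Cl: 1 × 247 = 247
    Σ(broken) = 4777 kJ
  Bonds formed (products):
    C-C: 3 × 354 = 1062
    C-Cl: 2 × 338 = 676
    C-H: 8 × 402 = 3216
    Σ(formed) = 4954 kJ
  ΔH_2 = 4777 − 4954 = −177 kJ
ΔH_1 − ΔH_2 = +80 kJ, so reaction 2 has the more negative ΔH; |ΔH_1 − ΔH_2| = 80 kJ.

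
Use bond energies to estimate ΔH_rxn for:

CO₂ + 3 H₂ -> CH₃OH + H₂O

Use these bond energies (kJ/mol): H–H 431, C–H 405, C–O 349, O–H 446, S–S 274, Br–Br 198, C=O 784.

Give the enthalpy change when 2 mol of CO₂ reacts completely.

Bonds broken (reactants):
  C=O: 2 × 784 = 1568
  H–H: 3 × 431 = 1293
  Σ(broken) = 2861 kJ
Bonds formed (products):
  C–H: 3 × 405 = 1215
  C–O: 1 × 349 = 349
  O–H: 3 × 446 = 1338
  Σ(formed) = 2902 kJ
ΔH = Σ(broken) − Σ(formed) = 2861 − 2902 = −41 kJ
For 2× the reaction as written: 2 × (−41) = −82 kJ

ΔH = −82 kJ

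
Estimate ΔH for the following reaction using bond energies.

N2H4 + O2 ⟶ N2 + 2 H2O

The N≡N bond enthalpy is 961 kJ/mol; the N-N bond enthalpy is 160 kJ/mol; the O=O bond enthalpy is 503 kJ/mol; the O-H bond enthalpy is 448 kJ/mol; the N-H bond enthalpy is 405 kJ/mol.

ΔH ≈ −470 kJ

Bonds broken (reactants):
  N-H: 4 × 405 = 1620
  N-N: 1 × 160 = 160
  O=O: 1 × 503 = 503
  Σ(broken) = 2283 kJ
Bonds formed (products):
  N≡N: 1 × 961 = 961
  O-H: 4 × 448 = 1792
  Σ(formed) = 2753 kJ
ΔH = Σ(broken) − Σ(formed) = 2283 − 2753 = −470 kJ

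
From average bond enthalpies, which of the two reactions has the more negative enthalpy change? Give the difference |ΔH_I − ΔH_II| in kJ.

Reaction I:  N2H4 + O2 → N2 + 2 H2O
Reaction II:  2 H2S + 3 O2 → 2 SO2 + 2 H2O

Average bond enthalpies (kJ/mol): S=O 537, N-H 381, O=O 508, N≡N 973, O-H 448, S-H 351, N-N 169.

Reaction I:
  Bonds broken (reactants):
    N-H: 4 × 381 = 1524
    N-N: 1 × 169 = 169
    O=O: 1 × 508 = 508
    Σ(broken) = 2201 kJ
  Bonds formed (products):
    N≡N: 1 × 973 = 973
    O-H: 4 × 448 = 1792
    Σ(formed) = 2765 kJ
  ΔH_I = 2201 − 2765 = −564 kJ
Reaction II:
  Bonds broken (reactants):
    O=O: 3 × 508 = 1524
    S-H: 4 × 351 = 1404
    Σ(broken) = 2928 kJ
  Bonds formed (products):
    O-H: 4 × 448 = 1792
    S=O: 4 × 537 = 2148
    Σ(formed) = 3940 kJ
  ΔH_II = 2928 − 3940 = −1012 kJ
ΔH_I − ΔH_II = +448 kJ, so reaction II has the more negative ΔH; |ΔH_I − ΔH_II| = 448 kJ.

Reaction II, by 448 kJ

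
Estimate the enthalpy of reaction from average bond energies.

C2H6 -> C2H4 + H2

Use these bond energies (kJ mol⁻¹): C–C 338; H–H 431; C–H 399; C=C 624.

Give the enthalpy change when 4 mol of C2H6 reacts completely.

ΔH = +324 kJ

Bonds broken (reactants):
  C–C: 1 × 338 = 338
  C–H: 6 × 399 = 2394
  Σ(broken) = 2732 kJ
Bonds formed (products):
  C–H: 4 × 399 = 1596
  C=C: 1 × 624 = 624
  H–H: 1 × 431 = 431
  Σ(formed) = 2651 kJ
ΔH = Σ(broken) − Σ(formed) = 2732 − 2651 = +81 kJ
For 4× the reaction as written: 4 × (+81) = +324 kJ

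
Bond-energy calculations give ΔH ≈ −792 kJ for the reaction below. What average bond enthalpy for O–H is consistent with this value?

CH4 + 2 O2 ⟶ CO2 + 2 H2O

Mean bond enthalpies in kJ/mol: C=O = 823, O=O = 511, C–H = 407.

D(O–H) ≈ 449 kJ/mol

Let D be the O–H bond energy.
Σ(broken) = 4×407 + 2×511 = 2650
Σ(formed) = 2×823 + 4×D = 1646 + 4D
ΔH = Σ(broken) − Σ(formed) = (2650) − (1646 + 4D) = +1004 − 4D
Setting this equal to −792 kJ gives 4D = 1796, so D = 449 kJ/mol.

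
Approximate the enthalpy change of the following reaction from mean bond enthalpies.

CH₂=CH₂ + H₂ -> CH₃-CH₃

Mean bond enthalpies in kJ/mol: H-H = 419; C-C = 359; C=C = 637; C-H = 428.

ΔH ≈ −159 kJ

Bonds broken (reactants):
  C-H: 4 × 428 = 1712
  C=C: 1 × 637 = 637
  H-H: 1 × 419 = 419
  Σ(broken) = 2768 kJ
Bonds formed (products):
  C-C: 1 × 359 = 359
  C-H: 6 × 428 = 2568
  Σ(formed) = 2927 kJ
ΔH = Σ(broken) − Σ(formed) = 2768 − 2927 = −159 kJ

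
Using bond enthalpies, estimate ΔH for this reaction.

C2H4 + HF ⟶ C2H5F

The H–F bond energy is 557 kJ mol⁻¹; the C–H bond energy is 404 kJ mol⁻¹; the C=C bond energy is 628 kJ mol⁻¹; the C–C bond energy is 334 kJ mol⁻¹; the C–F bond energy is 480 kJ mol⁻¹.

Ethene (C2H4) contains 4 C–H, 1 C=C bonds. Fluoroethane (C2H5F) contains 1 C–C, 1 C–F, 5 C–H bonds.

Bonds broken (reactants):
  C–H: 4 × 404 = 1616
  C=C: 1 × 628 = 628
  H–F: 1 × 557 = 557
  Σ(broken) = 2801 kJ
Bonds formed (products):
  C–C: 1 × 334 = 334
  C–F: 1 × 480 = 480
  C–H: 5 × 404 = 2020
  Σ(formed) = 2834 kJ
ΔH = Σ(broken) − Σ(formed) = 2801 − 2834 = −33 kJ

ΔH ≈ −33 kJ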